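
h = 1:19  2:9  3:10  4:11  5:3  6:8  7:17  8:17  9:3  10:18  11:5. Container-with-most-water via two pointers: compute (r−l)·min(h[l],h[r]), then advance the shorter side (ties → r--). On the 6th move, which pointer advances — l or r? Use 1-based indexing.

r

[1,11] min(19,5)*10=50 best=50 * → r--
[1,10] min(19,18)*9=162 best=162 * → r--
[1,9] min(19,3)*8=24 best=162 → r--
[1,8] min(19,17)*7=119 best=162 → r--
[1,7] min(19,17)*6=102 best=162 → r--
[1,6] min(19,8)*5=40 best=162 → r--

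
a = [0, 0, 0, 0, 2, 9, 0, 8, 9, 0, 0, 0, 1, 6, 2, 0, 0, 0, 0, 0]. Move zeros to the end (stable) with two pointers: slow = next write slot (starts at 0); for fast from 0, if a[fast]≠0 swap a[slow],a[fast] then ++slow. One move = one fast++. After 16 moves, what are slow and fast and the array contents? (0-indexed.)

slow=7, fast=16, a=[2, 9, 8, 9, 1, 6, 2, 0, 0, 0, 0, 0, 0, 0, 0, 0, 0, 0, 0, 0]

(s=0,f=0) a[fast]=0 → fast++
(s=0,f=1) a[fast]=0 → fast++
(s=0,f=2) a[fast]=0 → fast++
(s=0,f=3) a[fast]=0 → fast++
(s=0,f=4) a[fast]=2≠0 swap→a[0]=2 → slow++,fast++
(s=1,f=5) a[fast]=9≠0 swap→a[1]=9 → slow++,fast++
(s=2,f=6) a[fast]=0 → fast++
(s=2,f=7) a[fast]=8≠0 swap→a[2]=8 → slow++,fast++
(s=3,f=8) a[fast]=9≠0 swap→a[3]=9 → slow++,fast++
(s=4,f=9) a[fast]=0 → fast++
(s=4,f=10) a[fast]=0 → fast++
(s=4,f=11) a[fast]=0 → fast++
(s=4,f=12) a[fast]=1≠0 swap→a[4]=1 → slow++,fast++
(s=5,f=13) a[fast]=6≠0 swap→a[5]=6 → slow++,fast++
(s=6,f=14) a[fast]=2≠0 swap→a[6]=2 → slow++,fast++
(s=7,f=15) a[fast]=0 → fast++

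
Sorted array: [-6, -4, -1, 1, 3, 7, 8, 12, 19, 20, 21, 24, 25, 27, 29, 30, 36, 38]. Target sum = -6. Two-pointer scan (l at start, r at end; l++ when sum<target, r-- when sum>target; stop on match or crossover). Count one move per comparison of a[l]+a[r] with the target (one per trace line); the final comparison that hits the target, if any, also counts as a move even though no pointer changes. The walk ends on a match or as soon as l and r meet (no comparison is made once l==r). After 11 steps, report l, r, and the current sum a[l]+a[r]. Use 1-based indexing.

l=1, r=7, sum=2

[1,18] -6+38=32 >-6 → r--
[1,17] -6+36=30 >-6 → r--
[1,16] -6+30=24 >-6 → r--
[1,15] -6+29=23 >-6 → r--
[1,14] -6+27=21 >-6 → r--
[1,13] -6+25=19 >-6 → r--
[1,12] -6+24=18 >-6 → r--
[1,11] -6+21=15 >-6 → r--
[1,10] -6+20=14 >-6 → r--
[1,9] -6+19=13 >-6 → r--
[1,8] -6+12=6 >-6 → r--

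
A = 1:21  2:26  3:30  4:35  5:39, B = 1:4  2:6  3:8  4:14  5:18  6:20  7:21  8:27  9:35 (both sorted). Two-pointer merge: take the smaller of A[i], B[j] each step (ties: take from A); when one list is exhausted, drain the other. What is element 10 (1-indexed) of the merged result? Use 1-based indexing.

merged[10] = 27

[i=1,j=1] A[i]=21>B[j]=4 take 4 → j++
[i=1,j=2] A[i]=21>B[j]=6 take 6 → j++
[i=1,j=3] A[i]=21>B[j]=8 take 8 → j++
[i=1,j=4] A[i]=21>B[j]=14 take 14 → j++
[i=1,j=5] A[i]=21>B[j]=18 take 18 → j++
[i=1,j=6] A[i]=21>B[j]=20 take 20 → j++
[i=1,j=7] A[i]=21<=B[j]=21 take 21 → i++
[i=2,j=7] A[i]=26>B[j]=21 take 21 → j++
[i=2,j=8] A[i]=26<=B[j]=27 take 26 → i++
[i=3,j=8] A[i]=30>B[j]=27 take 27 → j++
[i=3,j=9] A[i]=30<=B[j]=35 take 30 → i++
[i=4,j=9] A[i]=35<=B[j]=35 take 35 → i++
[i=5,j=9] A[i]=39>B[j]=35 take 35 → j++
[i=5,j=10] B done, take A[i]=39 → i++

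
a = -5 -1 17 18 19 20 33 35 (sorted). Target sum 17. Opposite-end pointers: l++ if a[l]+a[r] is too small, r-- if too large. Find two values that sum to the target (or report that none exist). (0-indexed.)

l=0 r=7: -5+35=30 >17, r--
l=0 r=6: -5+33=28 >17, r--
l=0 r=5: -5+20=15 <17, l++
l=1 r=5: -1+20=19 >17, r--
l=1 r=4: -1+19=18 >17, r--
l=1 r=3: -1+18=17, found

(-1, 18)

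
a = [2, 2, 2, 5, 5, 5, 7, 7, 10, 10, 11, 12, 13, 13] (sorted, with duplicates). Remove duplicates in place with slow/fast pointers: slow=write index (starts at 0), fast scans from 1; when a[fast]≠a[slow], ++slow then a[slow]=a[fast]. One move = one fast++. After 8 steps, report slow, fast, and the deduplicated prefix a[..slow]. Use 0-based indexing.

slow=0 fast=1: a[fast]=2=a[slow] dup, fast++
slow=0 fast=2: a[fast]=2=a[slow] dup, fast++
slow=0 fast=3: a[fast]=5≠a[slow]=2 write a[1]=5, slow++,fast++
slow=1 fast=4: a[fast]=5=a[slow] dup, fast++
slow=1 fast=5: a[fast]=5=a[slow] dup, fast++
slow=1 fast=6: a[fast]=7≠a[slow]=5 write a[2]=7, slow++,fast++
slow=2 fast=7: a[fast]=7=a[slow] dup, fast++
slow=2 fast=8: a[fast]=10≠a[slow]=7 write a[3]=10, slow++,fast++

slow=3, fast=9, prefix=[2, 5, 7, 10]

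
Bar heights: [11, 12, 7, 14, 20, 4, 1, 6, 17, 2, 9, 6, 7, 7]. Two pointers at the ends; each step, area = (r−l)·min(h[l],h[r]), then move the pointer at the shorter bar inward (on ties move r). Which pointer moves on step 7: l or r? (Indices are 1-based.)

[1,14] min(11,7)*13=91 best=91 * → r--
[1,13] min(11,7)*12=84 best=91 → r--
[1,12] min(11,6)*11=66 best=91 → r--
[1,11] min(11,9)*10=90 best=91 → r--
[1,10] min(11,2)*9=18 best=91 → r--
[1,9] min(11,17)*8=88 best=91 → l++
[2,9] min(12,17)*7=84 best=91 → l++

l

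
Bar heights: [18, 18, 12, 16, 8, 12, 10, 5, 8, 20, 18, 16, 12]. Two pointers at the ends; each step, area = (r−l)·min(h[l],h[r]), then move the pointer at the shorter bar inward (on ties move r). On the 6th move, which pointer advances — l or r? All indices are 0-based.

l

l=0 r=12: min(18,12)*12=144 best=144 *, r--
l=0 r=11: min(18,16)*11=176 best=176 *, r--
l=0 r=10: min(18,18)*10=180 best=180 *, r--
l=0 r=9: min(18,20)*9=162 best=180, l++
l=1 r=9: min(18,20)*8=144 best=180, l++
l=2 r=9: min(12,20)*7=84 best=180, l++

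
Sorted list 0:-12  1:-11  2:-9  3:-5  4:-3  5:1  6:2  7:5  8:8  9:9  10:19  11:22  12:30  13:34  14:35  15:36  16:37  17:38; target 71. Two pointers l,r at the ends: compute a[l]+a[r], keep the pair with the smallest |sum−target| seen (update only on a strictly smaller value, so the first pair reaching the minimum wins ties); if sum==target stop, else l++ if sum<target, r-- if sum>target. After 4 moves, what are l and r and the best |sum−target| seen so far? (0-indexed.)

[0,17] -12+38=26 d=45 * → l++
[1,17] -11+38=27 d=44 * → l++
[2,17] -9+38=29 d=42 * → l++
[3,17] -5+38=33 d=38 * → l++

l=4, r=17, best |Δ|=38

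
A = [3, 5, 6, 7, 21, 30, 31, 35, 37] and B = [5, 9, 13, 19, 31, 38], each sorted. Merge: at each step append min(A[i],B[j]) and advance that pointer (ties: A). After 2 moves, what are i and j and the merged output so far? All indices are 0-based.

i=2, j=0, merged so far=[3, 5]

[i=0,j=0] A[i]=3<=B[j]=5 take 3 → i++
[i=1,j=0] A[i]=5<=B[j]=5 take 5 → i++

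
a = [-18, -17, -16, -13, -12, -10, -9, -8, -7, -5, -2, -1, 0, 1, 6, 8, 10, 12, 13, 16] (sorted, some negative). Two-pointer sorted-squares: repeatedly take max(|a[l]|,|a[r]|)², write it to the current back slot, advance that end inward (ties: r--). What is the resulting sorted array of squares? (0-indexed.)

l=0 r=19: |-18|>|16| out[19]=324, l++
l=1 r=19: |-17|>|16| out[18]=289, l++
l=2 r=19: |-16|<=|16| out[17]=256, r--
l=2 r=18: |-16|>|13| out[16]=256, l++
l=3 r=18: |-13|<=|13| out[15]=169, r--
l=3 r=17: |-13|>|12| out[14]=169, l++
l=4 r=17: |-12|<=|12| out[13]=144, r--
l=4 r=16: |-12|>|10| out[12]=144, l++
l=5 r=16: |-10|<=|10| out[11]=100, r--
l=5 r=15: |-10|>|8| out[10]=100, l++
l=6 r=15: |-9|>|8| out[9]=81, l++
l=7 r=15: |-8|<=|8| out[8]=64, r--
l=7 r=14: |-8|>|6| out[7]=64, l++
l=8 r=14: |-7|>|6| out[6]=49, l++
l=9 r=14: |-5|<=|6| out[5]=36, r--
l=9 r=13: |-5|>|1| out[4]=25, l++
l=10 r=13: |-2|>|1| out[3]=4, l++
l=11 r=13: |-1|<=|1| out[2]=1, r--
l=11 r=12: |-1|>|0| out[1]=1, l++
l=12 r=12: |0|<=|0| out[0]=0, r--

[0, 1, 1, 4, 25, 36, 49, 64, 64, 81, 100, 100, 144, 144, 169, 169, 256, 256, 289, 324]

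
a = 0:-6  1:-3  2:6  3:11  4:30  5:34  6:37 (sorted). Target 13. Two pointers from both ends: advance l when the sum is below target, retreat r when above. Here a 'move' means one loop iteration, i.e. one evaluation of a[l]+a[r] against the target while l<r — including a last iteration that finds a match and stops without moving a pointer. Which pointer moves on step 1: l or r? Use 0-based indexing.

r

[0,6] -6+37=31 >13 → r--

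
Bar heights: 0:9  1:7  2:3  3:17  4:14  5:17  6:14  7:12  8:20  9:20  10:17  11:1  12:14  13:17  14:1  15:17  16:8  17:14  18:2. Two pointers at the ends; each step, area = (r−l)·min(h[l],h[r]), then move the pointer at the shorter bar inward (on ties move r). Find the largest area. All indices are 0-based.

[0,18] min(9,2)*18=36 best=36 * → r--
[0,17] min(9,14)*17=153 best=153 * → l++
[1,17] min(7,14)*16=112 best=153 → l++
[2,17] min(3,14)*15=45 best=153 → l++
[3,17] min(17,14)*14=196 best=196 * → r--
[3,16] min(17,8)*13=104 best=196 → r--
[3,15] min(17,17)*12=204 best=204 * → r--
[3,14] min(17,1)*11=11 best=204 → r--
[3,13] min(17,17)*10=170 best=204 → r--
[3,12] min(17,14)*9=126 best=204 → r--
[3,11] min(17,1)*8=8 best=204 → r--
[3,10] min(17,17)*7=119 best=204 → r--
[3,9] min(17,20)*6=102 best=204 → l++
[4,9] min(14,20)*5=70 best=204 → l++
[5,9] min(17,20)*4=68 best=204 → l++
[6,9] min(14,20)*3=42 best=204 → l++
[7,9] min(12,20)*2=24 best=204 → l++
[8,9] min(20,20)*1=20 best=204 → r--

max area = 204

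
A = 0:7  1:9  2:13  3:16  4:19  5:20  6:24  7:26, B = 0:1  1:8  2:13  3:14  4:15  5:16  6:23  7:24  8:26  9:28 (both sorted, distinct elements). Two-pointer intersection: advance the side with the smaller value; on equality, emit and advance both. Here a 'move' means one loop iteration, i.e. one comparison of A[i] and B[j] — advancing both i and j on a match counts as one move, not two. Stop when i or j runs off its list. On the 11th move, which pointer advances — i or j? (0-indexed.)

j

[i=0,j=0] 7>1 → j++
[i=0,j=1] 7<8 → i++
[i=1,j=1] 9>8 → j++
[i=1,j=2] 9<13 → i++
[i=2,j=2] 13==13 emit → i++,j++
[i=3,j=3] 16>14 → j++
[i=3,j=4] 16>15 → j++
[i=3,j=5] 16==16 emit → i++,j++
[i=4,j=6] 19<23 → i++
[i=5,j=6] 20<23 → i++
[i=6,j=6] 24>23 → j++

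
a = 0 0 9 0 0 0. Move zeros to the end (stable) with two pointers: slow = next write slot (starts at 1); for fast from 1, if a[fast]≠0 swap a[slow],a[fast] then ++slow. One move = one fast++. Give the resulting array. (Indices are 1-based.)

slow=1 fast=1: a[fast]=0, fast++
slow=1 fast=2: a[fast]=0, fast++
slow=1 fast=3: a[fast]=9≠0 swap→a[1]=9, slow++,fast++
slow=2 fast=4: a[fast]=0, fast++
slow=2 fast=5: a[fast]=0, fast++
slow=2 fast=6: a[fast]=0, fast++

[9, 0, 0, 0, 0, 0]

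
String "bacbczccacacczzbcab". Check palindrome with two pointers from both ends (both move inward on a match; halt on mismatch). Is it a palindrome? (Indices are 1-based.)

[1,19] 'b'=='b' → l++,r--
[2,18] 'a'=='a' → l++,r--
[3,17] 'c'=='c' → l++,r--
[4,16] 'b'=='b' → l++,r--
[5,15] 'c'!='z' → stop

not a palindrome (mismatch at 5,15)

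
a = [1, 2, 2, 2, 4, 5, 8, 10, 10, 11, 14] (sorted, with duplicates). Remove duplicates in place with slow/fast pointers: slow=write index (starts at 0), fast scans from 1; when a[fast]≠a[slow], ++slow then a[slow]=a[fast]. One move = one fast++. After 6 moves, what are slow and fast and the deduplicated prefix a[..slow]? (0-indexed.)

slow=4, fast=7, prefix=[1, 2, 4, 5, 8]

(s=0,f=1) a[fast]=2≠a[slow]=1 write a[1]=2 → slow++,fast++
(s=1,f=2) a[fast]=2=a[slow] dup → fast++
(s=1,f=3) a[fast]=2=a[slow] dup → fast++
(s=1,f=4) a[fast]=4≠a[slow]=2 write a[2]=4 → slow++,fast++
(s=2,f=5) a[fast]=5≠a[slow]=4 write a[3]=5 → slow++,fast++
(s=3,f=6) a[fast]=8≠a[slow]=5 write a[4]=8 → slow++,fast++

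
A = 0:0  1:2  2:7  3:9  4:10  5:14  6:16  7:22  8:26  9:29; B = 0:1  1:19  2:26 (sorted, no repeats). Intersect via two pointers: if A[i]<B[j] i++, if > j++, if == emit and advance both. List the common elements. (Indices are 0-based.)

i=0 j=0: 0<1, i++
i=1 j=0: 2>1, j++
i=1 j=1: 2<19, i++
i=2 j=1: 7<19, i++
i=3 j=1: 9<19, i++
i=4 j=1: 10<19, i++
i=5 j=1: 14<19, i++
i=6 j=1: 16<19, i++
i=7 j=1: 22>19, j++
i=7 j=2: 22<26, i++
i=8 j=2: 26==26 emit, i++,j++

intersection = [26]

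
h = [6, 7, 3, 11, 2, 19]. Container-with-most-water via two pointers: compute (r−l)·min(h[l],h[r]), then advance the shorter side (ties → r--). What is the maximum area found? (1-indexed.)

max area = 30

l=1 r=6: min(6,19)*5=30 best=30 *, l++
l=2 r=6: min(7,19)*4=28 best=30, l++
l=3 r=6: min(3,19)*3=9 best=30, l++
l=4 r=6: min(11,19)*2=22 best=30, l++
l=5 r=6: min(2,19)*1=2 best=30, l++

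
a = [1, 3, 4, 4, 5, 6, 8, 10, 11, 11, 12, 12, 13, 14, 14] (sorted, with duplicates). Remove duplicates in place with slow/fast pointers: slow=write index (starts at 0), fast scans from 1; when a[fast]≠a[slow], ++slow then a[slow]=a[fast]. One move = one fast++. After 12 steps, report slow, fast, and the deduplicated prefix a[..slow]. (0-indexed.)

slow=9, fast=13, prefix=[1, 3, 4, 5, 6, 8, 10, 11, 12, 13]

(s=0,f=1) a[fast]=3≠a[slow]=1 write a[1]=3 → slow++,fast++
(s=1,f=2) a[fast]=4≠a[slow]=3 write a[2]=4 → slow++,fast++
(s=2,f=3) a[fast]=4=a[slow] dup → fast++
(s=2,f=4) a[fast]=5≠a[slow]=4 write a[3]=5 → slow++,fast++
(s=3,f=5) a[fast]=6≠a[slow]=5 write a[4]=6 → slow++,fast++
(s=4,f=6) a[fast]=8≠a[slow]=6 write a[5]=8 → slow++,fast++
(s=5,f=7) a[fast]=10≠a[slow]=8 write a[6]=10 → slow++,fast++
(s=6,f=8) a[fast]=11≠a[slow]=10 write a[7]=11 → slow++,fast++
(s=7,f=9) a[fast]=11=a[slow] dup → fast++
(s=7,f=10) a[fast]=12≠a[slow]=11 write a[8]=12 → slow++,fast++
(s=8,f=11) a[fast]=12=a[slow] dup → fast++
(s=8,f=12) a[fast]=13≠a[slow]=12 write a[9]=13 → slow++,fast++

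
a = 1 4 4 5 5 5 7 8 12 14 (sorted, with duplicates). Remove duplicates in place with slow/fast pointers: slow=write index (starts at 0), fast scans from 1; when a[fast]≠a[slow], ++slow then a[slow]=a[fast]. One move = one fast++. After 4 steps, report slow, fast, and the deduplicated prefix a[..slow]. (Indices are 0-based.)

(s=0,f=1) a[fast]=4≠a[slow]=1 write a[1]=4 → slow++,fast++
(s=1,f=2) a[fast]=4=a[slow] dup → fast++
(s=1,f=3) a[fast]=5≠a[slow]=4 write a[2]=5 → slow++,fast++
(s=2,f=4) a[fast]=5=a[slow] dup → fast++

slow=2, fast=5, prefix=[1, 4, 5]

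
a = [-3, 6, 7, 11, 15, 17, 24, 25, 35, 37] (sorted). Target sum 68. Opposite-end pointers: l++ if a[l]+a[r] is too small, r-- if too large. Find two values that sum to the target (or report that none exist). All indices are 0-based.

no pair

[0,9] -3+37=34 <68 → l++
[1,9] 6+37=43 <68 → l++
[2,9] 7+37=44 <68 → l++
[3,9] 11+37=48 <68 → l++
[4,9] 15+37=52 <68 → l++
[5,9] 17+37=54 <68 → l++
[6,9] 24+37=61 <68 → l++
[7,9] 25+37=62 <68 → l++
[8,9] 35+37=72 >68 → r--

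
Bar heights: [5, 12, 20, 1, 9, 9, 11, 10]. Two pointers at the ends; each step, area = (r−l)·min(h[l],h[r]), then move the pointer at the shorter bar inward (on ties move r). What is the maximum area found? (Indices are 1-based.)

l=1 r=8: min(5,10)*7=35 best=35 *, l++
l=2 r=8: min(12,10)*6=60 best=60 *, r--
l=2 r=7: min(12,11)*5=55 best=60, r--
l=2 r=6: min(12,9)*4=36 best=60, r--
l=2 r=5: min(12,9)*3=27 best=60, r--
l=2 r=4: min(12,1)*2=2 best=60, r--
l=2 r=3: min(12,20)*1=12 best=60, l++

max area = 60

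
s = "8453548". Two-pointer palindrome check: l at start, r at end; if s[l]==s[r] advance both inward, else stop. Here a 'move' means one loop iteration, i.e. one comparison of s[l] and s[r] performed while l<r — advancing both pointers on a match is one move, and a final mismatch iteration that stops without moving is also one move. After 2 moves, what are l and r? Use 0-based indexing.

[0,6] '8'=='8' → l++,r--
[1,5] '4'=='4' → l++,r--

l=2, r=4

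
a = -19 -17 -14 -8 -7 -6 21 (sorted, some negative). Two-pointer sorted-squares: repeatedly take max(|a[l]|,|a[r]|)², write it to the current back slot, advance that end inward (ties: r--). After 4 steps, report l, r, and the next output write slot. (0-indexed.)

l=0 r=6: |-19|<=|21| out[6]=441, r--
l=0 r=5: |-19|>|-6| out[5]=361, l++
l=1 r=5: |-17|>|-6| out[4]=289, l++
l=2 r=5: |-14|>|-6| out[3]=196, l++

l=3, r=5, next write slot=2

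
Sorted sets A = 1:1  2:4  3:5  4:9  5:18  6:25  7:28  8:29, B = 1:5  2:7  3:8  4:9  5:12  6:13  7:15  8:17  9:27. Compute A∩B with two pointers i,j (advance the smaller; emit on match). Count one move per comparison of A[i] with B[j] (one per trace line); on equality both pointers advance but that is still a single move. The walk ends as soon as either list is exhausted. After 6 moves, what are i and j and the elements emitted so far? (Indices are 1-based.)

i=5, j=5, emitted=[5, 9]

[i=1,j=1] 1<5 → i++
[i=2,j=1] 4<5 → i++
[i=3,j=1] 5==5 emit → i++,j++
[i=4,j=2] 9>7 → j++
[i=4,j=3] 9>8 → j++
[i=4,j=4] 9==9 emit → i++,j++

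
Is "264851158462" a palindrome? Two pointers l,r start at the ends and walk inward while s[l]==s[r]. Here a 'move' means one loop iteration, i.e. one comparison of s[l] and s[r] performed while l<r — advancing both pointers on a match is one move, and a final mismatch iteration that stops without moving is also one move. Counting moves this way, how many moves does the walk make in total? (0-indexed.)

[0,11] '2'=='2' → l++,r--
[1,10] '6'=='6' → l++,r--
[2,9] '4'=='4' → l++,r--
[3,8] '8'=='8' → l++,r--
[4,7] '5'=='5' → l++,r--
[5,6] '1'=='1' → l++,r--

6 moves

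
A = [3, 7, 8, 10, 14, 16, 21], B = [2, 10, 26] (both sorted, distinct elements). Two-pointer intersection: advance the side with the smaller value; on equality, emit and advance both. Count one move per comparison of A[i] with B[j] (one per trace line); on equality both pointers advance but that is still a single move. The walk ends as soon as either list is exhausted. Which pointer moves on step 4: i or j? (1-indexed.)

i

i=1 j=1: 3>2, j++
i=1 j=2: 3<10, i++
i=2 j=2: 7<10, i++
i=3 j=2: 8<10, i++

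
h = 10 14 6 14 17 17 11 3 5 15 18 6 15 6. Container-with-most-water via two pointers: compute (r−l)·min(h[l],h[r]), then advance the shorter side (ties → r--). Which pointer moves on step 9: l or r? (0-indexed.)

l

l=0 r=13: min(10,6)*13=78 best=78 *, r--
l=0 r=12: min(10,15)*12=120 best=120 *, l++
l=1 r=12: min(14,15)*11=154 best=154 *, l++
l=2 r=12: min(6,15)*10=60 best=154, l++
l=3 r=12: min(14,15)*9=126 best=154, l++
l=4 r=12: min(17,15)*8=120 best=154, r--
l=4 r=11: min(17,6)*7=42 best=154, r--
l=4 r=10: min(17,18)*6=102 best=154, l++
l=5 r=10: min(17,18)*5=85 best=154, l++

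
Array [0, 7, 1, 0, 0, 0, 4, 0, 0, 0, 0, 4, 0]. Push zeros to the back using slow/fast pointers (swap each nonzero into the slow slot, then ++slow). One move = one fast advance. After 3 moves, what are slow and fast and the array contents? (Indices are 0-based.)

slow=2, fast=3, a=[7, 1, 0, 0, 0, 0, 4, 0, 0, 0, 0, 4, 0]

(s=0,f=0) a[fast]=0 → fast++
(s=0,f=1) a[fast]=7≠0 swap→a[0]=7 → slow++,fast++
(s=1,f=2) a[fast]=1≠0 swap→a[1]=1 → slow++,fast++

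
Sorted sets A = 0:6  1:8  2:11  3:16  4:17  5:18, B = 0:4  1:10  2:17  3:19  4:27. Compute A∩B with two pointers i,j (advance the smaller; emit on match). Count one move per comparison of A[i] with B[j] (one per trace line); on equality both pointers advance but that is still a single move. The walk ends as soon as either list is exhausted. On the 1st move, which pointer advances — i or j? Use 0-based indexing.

[i=0,j=0] 6>4 → j++

j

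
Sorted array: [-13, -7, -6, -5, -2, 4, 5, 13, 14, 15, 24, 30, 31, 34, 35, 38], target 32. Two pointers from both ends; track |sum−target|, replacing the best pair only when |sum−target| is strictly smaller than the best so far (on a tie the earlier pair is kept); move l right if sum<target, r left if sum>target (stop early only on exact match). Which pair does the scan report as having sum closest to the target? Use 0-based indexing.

l=0 r=15: -13+38=25 d=7 *, l++
l=1 r=15: -7+38=31 d=1 *, l++
l=2 r=15: -6+38=32 d=0 *, stop

pair (-6, 38) with sum 32 (|Δ|=0)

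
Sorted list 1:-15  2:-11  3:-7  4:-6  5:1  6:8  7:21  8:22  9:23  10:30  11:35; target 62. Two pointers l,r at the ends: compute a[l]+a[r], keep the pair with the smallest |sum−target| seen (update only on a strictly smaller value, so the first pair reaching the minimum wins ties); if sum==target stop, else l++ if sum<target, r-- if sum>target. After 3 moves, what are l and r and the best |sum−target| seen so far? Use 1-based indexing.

l=4, r=11, best |Δ|=34

l=1 r=11: -15+35=20 d=42 *, l++
l=2 r=11: -11+35=24 d=38 *, l++
l=3 r=11: -7+35=28 d=34 *, l++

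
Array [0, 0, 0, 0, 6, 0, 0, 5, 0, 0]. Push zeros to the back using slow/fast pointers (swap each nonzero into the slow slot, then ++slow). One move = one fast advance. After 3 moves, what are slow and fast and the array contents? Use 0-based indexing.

slow=0 fast=0: a[fast]=0, fast++
slow=0 fast=1: a[fast]=0, fast++
slow=0 fast=2: a[fast]=0, fast++

slow=0, fast=3, a=[0, 0, 0, 0, 6, 0, 0, 5, 0, 0]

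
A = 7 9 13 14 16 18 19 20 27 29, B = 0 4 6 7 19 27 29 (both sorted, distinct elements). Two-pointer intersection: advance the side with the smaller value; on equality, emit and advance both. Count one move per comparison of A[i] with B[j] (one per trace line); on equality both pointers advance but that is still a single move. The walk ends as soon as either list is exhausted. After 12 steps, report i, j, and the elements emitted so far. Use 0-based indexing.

i=9, j=6, emitted=[7, 19, 27]

i=0 j=0: 7>0, j++
i=0 j=1: 7>4, j++
i=0 j=2: 7>6, j++
i=0 j=3: 7==7 emit, i++,j++
i=1 j=4: 9<19, i++
i=2 j=4: 13<19, i++
i=3 j=4: 14<19, i++
i=4 j=4: 16<19, i++
i=5 j=4: 18<19, i++
i=6 j=4: 19==19 emit, i++,j++
i=7 j=5: 20<27, i++
i=8 j=5: 27==27 emit, i++,j++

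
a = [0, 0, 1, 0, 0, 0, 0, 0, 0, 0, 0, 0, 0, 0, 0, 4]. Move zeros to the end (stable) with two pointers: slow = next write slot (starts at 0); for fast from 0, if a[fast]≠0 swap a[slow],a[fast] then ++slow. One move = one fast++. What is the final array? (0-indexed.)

slow=0 fast=0: a[fast]=0, fast++
slow=0 fast=1: a[fast]=0, fast++
slow=0 fast=2: a[fast]=1≠0 swap→a[0]=1, slow++,fast++
slow=1 fast=3: a[fast]=0, fast++
slow=1 fast=4: a[fast]=0, fast++
slow=1 fast=5: a[fast]=0, fast++
slow=1 fast=6: a[fast]=0, fast++
slow=1 fast=7: a[fast]=0, fast++
slow=1 fast=8: a[fast]=0, fast++
slow=1 fast=9: a[fast]=0, fast++
slow=1 fast=10: a[fast]=0, fast++
slow=1 fast=11: a[fast]=0, fast++
slow=1 fast=12: a[fast]=0, fast++
slow=1 fast=13: a[fast]=0, fast++
slow=1 fast=14: a[fast]=0, fast++
slow=1 fast=15: a[fast]=4≠0 swap→a[1]=4, slow++,fast++

[1, 4, 0, 0, 0, 0, 0, 0, 0, 0, 0, 0, 0, 0, 0, 0]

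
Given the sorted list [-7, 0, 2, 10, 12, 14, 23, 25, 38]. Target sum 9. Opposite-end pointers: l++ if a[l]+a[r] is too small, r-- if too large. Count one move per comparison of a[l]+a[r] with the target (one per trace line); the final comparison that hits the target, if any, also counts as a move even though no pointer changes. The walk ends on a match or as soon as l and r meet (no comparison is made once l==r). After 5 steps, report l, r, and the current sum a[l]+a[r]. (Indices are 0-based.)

l=1, r=4, sum=12

l=0 r=8: -7+38=31 >9, r--
l=0 r=7: -7+25=18 >9, r--
l=0 r=6: -7+23=16 >9, r--
l=0 r=5: -7+14=7 <9, l++
l=1 r=5: 0+14=14 >9, r--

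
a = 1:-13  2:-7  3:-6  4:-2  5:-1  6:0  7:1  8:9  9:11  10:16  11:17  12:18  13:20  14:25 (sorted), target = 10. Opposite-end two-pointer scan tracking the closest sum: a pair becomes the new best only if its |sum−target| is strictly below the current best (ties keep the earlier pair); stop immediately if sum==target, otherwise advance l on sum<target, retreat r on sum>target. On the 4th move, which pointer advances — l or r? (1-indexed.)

l=1 r=14: -13+25=12 d=2 *, r--
l=1 r=13: -13+20=7 d=3, l++
l=2 r=13: -7+20=13 d=3, r--
l=2 r=12: -7+18=11 d=1 *, r--

r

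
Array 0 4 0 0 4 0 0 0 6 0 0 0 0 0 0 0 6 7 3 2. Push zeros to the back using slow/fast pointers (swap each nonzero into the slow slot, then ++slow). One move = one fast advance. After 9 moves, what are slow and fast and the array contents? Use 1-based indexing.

(s=1,f=1) a[fast]=0 → fast++
(s=1,f=2) a[fast]=4≠0 swap→a[1]=4 → slow++,fast++
(s=2,f=3) a[fast]=0 → fast++
(s=2,f=4) a[fast]=0 → fast++
(s=2,f=5) a[fast]=4≠0 swap→a[2]=4 → slow++,fast++
(s=3,f=6) a[fast]=0 → fast++
(s=3,f=7) a[fast]=0 → fast++
(s=3,f=8) a[fast]=0 → fast++
(s=3,f=9) a[fast]=6≠0 swap→a[3]=6 → slow++,fast++

slow=4, fast=10, a=[4, 4, 6, 0, 0, 0, 0, 0, 0, 0, 0, 0, 0, 0, 0, 0, 6, 7, 3, 2]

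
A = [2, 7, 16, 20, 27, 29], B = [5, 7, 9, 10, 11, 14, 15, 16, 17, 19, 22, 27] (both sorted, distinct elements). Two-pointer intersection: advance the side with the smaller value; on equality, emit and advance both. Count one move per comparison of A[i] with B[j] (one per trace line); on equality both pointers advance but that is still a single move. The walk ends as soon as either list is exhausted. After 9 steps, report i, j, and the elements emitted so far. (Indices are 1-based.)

[i=1,j=1] 2<5 → i++
[i=2,j=1] 7>5 → j++
[i=2,j=2] 7==7 emit → i++,j++
[i=3,j=3] 16>9 → j++
[i=3,j=4] 16>10 → j++
[i=3,j=5] 16>11 → j++
[i=3,j=6] 16>14 → j++
[i=3,j=7] 16>15 → j++
[i=3,j=8] 16==16 emit → i++,j++

i=4, j=9, emitted=[7, 16]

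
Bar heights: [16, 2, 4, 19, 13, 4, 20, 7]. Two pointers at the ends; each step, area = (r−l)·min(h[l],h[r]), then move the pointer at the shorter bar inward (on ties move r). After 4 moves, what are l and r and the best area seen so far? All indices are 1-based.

l=4, r=7, best area=96

[1,8] min(16,7)*7=49 best=49 * → r--
[1,7] min(16,20)*6=96 best=96 * → l++
[2,7] min(2,20)*5=10 best=96 → l++
[3,7] min(4,20)*4=16 best=96 → l++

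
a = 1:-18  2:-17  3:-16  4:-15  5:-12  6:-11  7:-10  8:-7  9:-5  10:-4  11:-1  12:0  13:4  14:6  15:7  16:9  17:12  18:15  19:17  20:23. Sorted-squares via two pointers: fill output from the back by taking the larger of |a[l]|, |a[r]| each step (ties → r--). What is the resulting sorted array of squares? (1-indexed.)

[1,20] |-18|<=|23| out[20]=529 → r--
[1,19] |-18|>|17| out[19]=324 → l++
[2,19] |-17|<=|17| out[18]=289 → r--
[2,18] |-17|>|15| out[17]=289 → l++
[3,18] |-16|>|15| out[16]=256 → l++
[4,18] |-15|<=|15| out[15]=225 → r--
[4,17] |-15|>|12| out[14]=225 → l++
[5,17] |-12|<=|12| out[13]=144 → r--
[5,16] |-12|>|9| out[12]=144 → l++
[6,16] |-11|>|9| out[11]=121 → l++
[7,16] |-10|>|9| out[10]=100 → l++
[8,16] |-7|<=|9| out[9]=81 → r--
[8,15] |-7|<=|7| out[8]=49 → r--
[8,14] |-7|>|6| out[7]=49 → l++
[9,14] |-5|<=|6| out[6]=36 → r--
[9,13] |-5|>|4| out[5]=25 → l++
[10,13] |-4|<=|4| out[4]=16 → r--
[10,12] |-4|>|0| out[3]=16 → l++
[11,12] |-1|>|0| out[2]=1 → l++
[12,12] |0|<=|0| out[1]=0 → r--

[0, 1, 16, 16, 25, 36, 49, 49, 81, 100, 121, 144, 144, 225, 225, 256, 289, 289, 324, 529]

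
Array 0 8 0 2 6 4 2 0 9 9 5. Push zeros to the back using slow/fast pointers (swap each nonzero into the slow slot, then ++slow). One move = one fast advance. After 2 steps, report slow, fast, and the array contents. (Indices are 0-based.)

slow=0 fast=0: a[fast]=0, fast++
slow=0 fast=1: a[fast]=8≠0 swap→a[0]=8, slow++,fast++

slow=1, fast=2, a=[8, 0, 0, 2, 6, 4, 2, 0, 9, 9, 5]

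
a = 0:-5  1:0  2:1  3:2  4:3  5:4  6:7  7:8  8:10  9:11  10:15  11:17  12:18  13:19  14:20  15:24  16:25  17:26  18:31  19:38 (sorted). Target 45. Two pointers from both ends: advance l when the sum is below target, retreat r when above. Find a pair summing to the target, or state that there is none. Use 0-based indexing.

(7, 38)

[0,19] -5+38=33 <45 → l++
[1,19] 0+38=38 <45 → l++
[2,19] 1+38=39 <45 → l++
[3,19] 2+38=40 <45 → l++
[4,19] 3+38=41 <45 → l++
[5,19] 4+38=42 <45 → l++
[6,19] 7+38=45 → found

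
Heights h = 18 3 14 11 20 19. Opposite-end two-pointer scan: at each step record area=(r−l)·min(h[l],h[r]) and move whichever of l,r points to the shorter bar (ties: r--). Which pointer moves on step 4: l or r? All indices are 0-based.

l=0 r=5: min(18,19)*5=90 best=90 *, l++
l=1 r=5: min(3,19)*4=12 best=90, l++
l=2 r=5: min(14,19)*3=42 best=90, l++
l=3 r=5: min(11,19)*2=22 best=90, l++

l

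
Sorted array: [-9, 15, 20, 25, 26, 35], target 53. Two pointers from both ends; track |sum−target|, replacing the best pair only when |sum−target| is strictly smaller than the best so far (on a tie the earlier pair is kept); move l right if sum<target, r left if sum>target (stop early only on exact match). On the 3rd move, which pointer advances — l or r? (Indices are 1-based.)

l=1 r=6: -9+35=26 d=27 *, l++
l=2 r=6: 15+35=50 d=3 *, l++
l=3 r=6: 20+35=55 d=2 *, r--

r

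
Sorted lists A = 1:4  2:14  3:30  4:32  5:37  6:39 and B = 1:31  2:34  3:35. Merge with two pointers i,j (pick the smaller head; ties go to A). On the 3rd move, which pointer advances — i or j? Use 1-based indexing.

i

i=1 j=1: A[i]=4<=B[j]=31 take 4, i++
i=2 j=1: A[i]=14<=B[j]=31 take 14, i++
i=3 j=1: A[i]=30<=B[j]=31 take 30, i++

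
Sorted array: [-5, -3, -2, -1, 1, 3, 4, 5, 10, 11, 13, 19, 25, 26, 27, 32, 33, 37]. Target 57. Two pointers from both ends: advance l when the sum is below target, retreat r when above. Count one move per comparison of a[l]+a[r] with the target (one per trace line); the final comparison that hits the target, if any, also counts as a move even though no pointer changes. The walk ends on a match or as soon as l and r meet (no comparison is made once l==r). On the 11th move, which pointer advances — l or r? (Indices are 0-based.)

l

l=0 r=17: -5+37=32 <57, l++
l=1 r=17: -3+37=34 <57, l++
l=2 r=17: -2+37=35 <57, l++
l=3 r=17: -1+37=36 <57, l++
l=4 r=17: 1+37=38 <57, l++
l=5 r=17: 3+37=40 <57, l++
l=6 r=17: 4+37=41 <57, l++
l=7 r=17: 5+37=42 <57, l++
l=8 r=17: 10+37=47 <57, l++
l=9 r=17: 11+37=48 <57, l++
l=10 r=17: 13+37=50 <57, l++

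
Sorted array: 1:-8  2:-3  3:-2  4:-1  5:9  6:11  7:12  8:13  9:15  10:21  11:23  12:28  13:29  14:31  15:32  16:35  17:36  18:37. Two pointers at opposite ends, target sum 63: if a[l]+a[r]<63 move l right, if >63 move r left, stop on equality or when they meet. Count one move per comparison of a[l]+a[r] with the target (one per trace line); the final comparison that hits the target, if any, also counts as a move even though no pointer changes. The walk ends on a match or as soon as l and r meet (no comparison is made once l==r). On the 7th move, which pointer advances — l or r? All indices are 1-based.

l=1 r=18: -8+37=29 <63, l++
l=2 r=18: -3+37=34 <63, l++
l=3 r=18: -2+37=35 <63, l++
l=4 r=18: -1+37=36 <63, l++
l=5 r=18: 9+37=46 <63, l++
l=6 r=18: 11+37=48 <63, l++
l=7 r=18: 12+37=49 <63, l++

l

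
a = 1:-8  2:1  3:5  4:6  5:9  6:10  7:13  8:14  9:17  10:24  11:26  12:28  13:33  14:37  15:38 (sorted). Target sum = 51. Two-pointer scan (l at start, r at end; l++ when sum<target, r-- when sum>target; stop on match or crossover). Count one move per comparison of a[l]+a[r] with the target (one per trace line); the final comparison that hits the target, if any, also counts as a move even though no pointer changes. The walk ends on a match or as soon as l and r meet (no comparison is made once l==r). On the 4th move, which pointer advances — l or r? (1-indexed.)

l=1 r=15: -8+38=30 <51, l++
l=2 r=15: 1+38=39 <51, l++
l=3 r=15: 5+38=43 <51, l++
l=4 r=15: 6+38=44 <51, l++

l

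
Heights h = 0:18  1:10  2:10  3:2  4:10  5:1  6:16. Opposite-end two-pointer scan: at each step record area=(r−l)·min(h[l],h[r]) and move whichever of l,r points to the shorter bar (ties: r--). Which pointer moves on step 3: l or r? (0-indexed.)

[0,6] min(18,16)*6=96 best=96 * → r--
[0,5] min(18,1)*5=5 best=96 → r--
[0,4] min(18,10)*4=40 best=96 → r--

r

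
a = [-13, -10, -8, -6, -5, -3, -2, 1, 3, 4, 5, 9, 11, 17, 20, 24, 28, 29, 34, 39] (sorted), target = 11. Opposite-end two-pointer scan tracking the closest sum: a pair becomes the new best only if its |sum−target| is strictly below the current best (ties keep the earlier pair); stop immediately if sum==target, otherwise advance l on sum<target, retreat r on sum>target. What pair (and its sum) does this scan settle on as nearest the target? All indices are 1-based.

pair (-13, 24) with sum 11 (|Δ|=0)

l=1 r=20: -13+39=26 d=15 *, r--
l=1 r=19: -13+34=21 d=10 *, r--
l=1 r=18: -13+29=16 d=5 *, r--
l=1 r=17: -13+28=15 d=4 *, r--
l=1 r=16: -13+24=11 d=0 *, stop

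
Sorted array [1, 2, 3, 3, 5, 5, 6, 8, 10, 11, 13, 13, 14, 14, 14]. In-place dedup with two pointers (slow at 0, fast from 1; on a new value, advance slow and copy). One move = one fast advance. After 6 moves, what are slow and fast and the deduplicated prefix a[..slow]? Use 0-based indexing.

slow=4, fast=7, prefix=[1, 2, 3, 5, 6]

slow=0 fast=1: a[fast]=2≠a[slow]=1 write a[1]=2, slow++,fast++
slow=1 fast=2: a[fast]=3≠a[slow]=2 write a[2]=3, slow++,fast++
slow=2 fast=3: a[fast]=3=a[slow] dup, fast++
slow=2 fast=4: a[fast]=5≠a[slow]=3 write a[3]=5, slow++,fast++
slow=3 fast=5: a[fast]=5=a[slow] dup, fast++
slow=3 fast=6: a[fast]=6≠a[slow]=5 write a[4]=6, slow++,fast++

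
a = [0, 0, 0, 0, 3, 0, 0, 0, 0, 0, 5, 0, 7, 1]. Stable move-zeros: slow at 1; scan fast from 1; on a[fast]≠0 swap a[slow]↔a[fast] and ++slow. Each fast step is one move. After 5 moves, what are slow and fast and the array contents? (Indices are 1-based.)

slow=2, fast=6, a=[3, 0, 0, 0, 0, 0, 0, 0, 0, 0, 5, 0, 7, 1]

(s=1,f=1) a[fast]=0 → fast++
(s=1,f=2) a[fast]=0 → fast++
(s=1,f=3) a[fast]=0 → fast++
(s=1,f=4) a[fast]=0 → fast++
(s=1,f=5) a[fast]=3≠0 swap→a[1]=3 → slow++,fast++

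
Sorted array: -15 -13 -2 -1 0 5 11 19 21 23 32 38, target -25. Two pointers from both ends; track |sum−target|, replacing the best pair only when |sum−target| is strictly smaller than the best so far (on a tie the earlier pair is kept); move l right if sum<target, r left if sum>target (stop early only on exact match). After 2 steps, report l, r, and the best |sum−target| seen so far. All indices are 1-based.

l=1, r=10, best |Δ|=42

l=1 r=12: -15+38=23 d=48 *, r--
l=1 r=11: -15+32=17 d=42 *, r--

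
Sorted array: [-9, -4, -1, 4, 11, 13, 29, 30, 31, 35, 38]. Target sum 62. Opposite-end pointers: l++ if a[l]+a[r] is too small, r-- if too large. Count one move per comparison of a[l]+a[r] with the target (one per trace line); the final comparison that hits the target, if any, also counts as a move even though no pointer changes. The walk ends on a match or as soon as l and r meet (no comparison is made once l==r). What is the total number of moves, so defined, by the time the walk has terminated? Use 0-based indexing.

[0,10] -9+38=29 <62 → l++
[1,10] -4+38=34 <62 → l++
[2,10] -1+38=37 <62 → l++
[3,10] 4+38=42 <62 → l++
[4,10] 11+38=49 <62 → l++
[5,10] 13+38=51 <62 → l++
[6,10] 29+38=67 >62 → r--
[6,9] 29+35=64 >62 → r--
[6,8] 29+31=60 <62 → l++
[7,8] 30+31=61 <62 → l++

10 moves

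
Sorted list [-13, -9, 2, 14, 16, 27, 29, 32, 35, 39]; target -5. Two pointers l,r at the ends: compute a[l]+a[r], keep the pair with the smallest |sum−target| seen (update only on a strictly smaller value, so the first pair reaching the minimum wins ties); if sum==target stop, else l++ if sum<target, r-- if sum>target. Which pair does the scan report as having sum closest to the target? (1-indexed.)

pair (-9, 2) with sum -7 (|Δ|=2)

[1,10] -13+39=26 d=31 * → r--
[1,9] -13+35=22 d=27 * → r--
[1,8] -13+32=19 d=24 * → r--
[1,7] -13+29=16 d=21 * → r--
[1,6] -13+27=14 d=19 * → r--
[1,5] -13+16=3 d=8 * → r--
[1,4] -13+14=1 d=6 * → r--
[1,3] -13+2=-11 d=6 → l++
[2,3] -9+2=-7 d=2 * → l++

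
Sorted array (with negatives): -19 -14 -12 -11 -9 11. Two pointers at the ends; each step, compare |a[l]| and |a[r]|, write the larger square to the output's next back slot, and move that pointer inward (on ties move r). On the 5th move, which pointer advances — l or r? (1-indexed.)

[1,6] |-19|>|11| out[6]=361 → l++
[2,6] |-14|>|11| out[5]=196 → l++
[3,6] |-12|>|11| out[4]=144 → l++
[4,6] |-11|<=|11| out[3]=121 → r--
[4,5] |-11|>|-9| out[2]=121 → l++

l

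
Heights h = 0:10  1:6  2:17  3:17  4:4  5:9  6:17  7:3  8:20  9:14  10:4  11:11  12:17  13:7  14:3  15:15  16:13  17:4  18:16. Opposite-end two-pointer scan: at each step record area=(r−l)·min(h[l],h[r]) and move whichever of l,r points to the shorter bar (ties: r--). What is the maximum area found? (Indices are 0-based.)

[0,18] min(10,16)*18=180 best=180 * → l++
[1,18] min(6,16)*17=102 best=180 → l++
[2,18] min(17,16)*16=256 best=256 * → r--
[2,17] min(17,4)*15=60 best=256 → r--
[2,16] min(17,13)*14=182 best=256 → r--
[2,15] min(17,15)*13=195 best=256 → r--
[2,14] min(17,3)*12=36 best=256 → r--
[2,13] min(17,7)*11=77 best=256 → r--
[2,12] min(17,17)*10=170 best=256 → r--
[2,11] min(17,11)*9=99 best=256 → r--
[2,10] min(17,4)*8=32 best=256 → r--
[2,9] min(17,14)*7=98 best=256 → r--
[2,8] min(17,20)*6=102 best=256 → l++
[3,8] min(17,20)*5=85 best=256 → l++
[4,8] min(4,20)*4=16 best=256 → l++
[5,8] min(9,20)*3=27 best=256 → l++
[6,8] min(17,20)*2=34 best=256 → l++
[7,8] min(3,20)*1=3 best=256 → l++

max area = 256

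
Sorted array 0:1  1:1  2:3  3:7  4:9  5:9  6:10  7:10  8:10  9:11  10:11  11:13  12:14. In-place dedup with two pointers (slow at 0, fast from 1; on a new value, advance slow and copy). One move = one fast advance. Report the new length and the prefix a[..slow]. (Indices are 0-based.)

length 8; prefix = [1, 3, 7, 9, 10, 11, 13, 14]

slow=0 fast=1: a[fast]=1=a[slow] dup, fast++
slow=0 fast=2: a[fast]=3≠a[slow]=1 write a[1]=3, slow++,fast++
slow=1 fast=3: a[fast]=7≠a[slow]=3 write a[2]=7, slow++,fast++
slow=2 fast=4: a[fast]=9≠a[slow]=7 write a[3]=9, slow++,fast++
slow=3 fast=5: a[fast]=9=a[slow] dup, fast++
slow=3 fast=6: a[fast]=10≠a[slow]=9 write a[4]=10, slow++,fast++
slow=4 fast=7: a[fast]=10=a[slow] dup, fast++
slow=4 fast=8: a[fast]=10=a[slow] dup, fast++
slow=4 fast=9: a[fast]=11≠a[slow]=10 write a[5]=11, slow++,fast++
slow=5 fast=10: a[fast]=11=a[slow] dup, fast++
slow=5 fast=11: a[fast]=13≠a[slow]=11 write a[6]=13, slow++,fast++
slow=6 fast=12: a[fast]=14≠a[slow]=13 write a[7]=14, slow++,fast++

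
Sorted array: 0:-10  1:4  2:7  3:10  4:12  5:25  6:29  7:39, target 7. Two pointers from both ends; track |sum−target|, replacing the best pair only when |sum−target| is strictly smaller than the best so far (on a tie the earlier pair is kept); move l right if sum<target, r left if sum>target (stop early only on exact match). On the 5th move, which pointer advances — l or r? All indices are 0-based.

r

[0,7] -10+39=29 d=22 * → r--
[0,6] -10+29=19 d=12 * → r--
[0,5] -10+25=15 d=8 * → r--
[0,4] -10+12=2 d=5 * → l++
[1,4] 4+12=16 d=9 → r--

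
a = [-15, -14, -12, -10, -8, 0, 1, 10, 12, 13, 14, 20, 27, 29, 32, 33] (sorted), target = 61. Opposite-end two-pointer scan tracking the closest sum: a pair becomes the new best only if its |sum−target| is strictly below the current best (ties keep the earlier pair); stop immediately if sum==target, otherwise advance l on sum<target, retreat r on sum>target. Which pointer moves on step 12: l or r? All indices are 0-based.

l=0 r=15: -15+33=18 d=43 *, l++
l=1 r=15: -14+33=19 d=42 *, l++
l=2 r=15: -12+33=21 d=40 *, l++
l=3 r=15: -10+33=23 d=38 *, l++
l=4 r=15: -8+33=25 d=36 *, l++
l=5 r=15: 0+33=33 d=28 *, l++
l=6 r=15: 1+33=34 d=27 *, l++
l=7 r=15: 10+33=43 d=18 *, l++
l=8 r=15: 12+33=45 d=16 *, l++
l=9 r=15: 13+33=46 d=15 *, l++
l=10 r=15: 14+33=47 d=14 *, l++
l=11 r=15: 20+33=53 d=8 *, l++

l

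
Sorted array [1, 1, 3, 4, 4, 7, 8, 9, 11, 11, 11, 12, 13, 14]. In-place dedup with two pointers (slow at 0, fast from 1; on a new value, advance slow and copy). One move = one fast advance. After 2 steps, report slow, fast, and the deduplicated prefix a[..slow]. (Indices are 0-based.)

slow=1, fast=3, prefix=[1, 3]

(s=0,f=1) a[fast]=1=a[slow] dup → fast++
(s=0,f=2) a[fast]=3≠a[slow]=1 write a[1]=3 → slow++,fast++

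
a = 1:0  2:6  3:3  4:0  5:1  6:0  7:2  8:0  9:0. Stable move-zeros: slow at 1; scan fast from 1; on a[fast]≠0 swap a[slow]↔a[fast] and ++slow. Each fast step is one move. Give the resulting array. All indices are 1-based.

[6, 3, 1, 2, 0, 0, 0, 0, 0]

(s=1,f=1) a[fast]=0 → fast++
(s=1,f=2) a[fast]=6≠0 swap→a[1]=6 → slow++,fast++
(s=2,f=3) a[fast]=3≠0 swap→a[2]=3 → slow++,fast++
(s=3,f=4) a[fast]=0 → fast++
(s=3,f=5) a[fast]=1≠0 swap→a[3]=1 → slow++,fast++
(s=4,f=6) a[fast]=0 → fast++
(s=4,f=7) a[fast]=2≠0 swap→a[4]=2 → slow++,fast++
(s=5,f=8) a[fast]=0 → fast++
(s=5,f=9) a[fast]=0 → fast++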